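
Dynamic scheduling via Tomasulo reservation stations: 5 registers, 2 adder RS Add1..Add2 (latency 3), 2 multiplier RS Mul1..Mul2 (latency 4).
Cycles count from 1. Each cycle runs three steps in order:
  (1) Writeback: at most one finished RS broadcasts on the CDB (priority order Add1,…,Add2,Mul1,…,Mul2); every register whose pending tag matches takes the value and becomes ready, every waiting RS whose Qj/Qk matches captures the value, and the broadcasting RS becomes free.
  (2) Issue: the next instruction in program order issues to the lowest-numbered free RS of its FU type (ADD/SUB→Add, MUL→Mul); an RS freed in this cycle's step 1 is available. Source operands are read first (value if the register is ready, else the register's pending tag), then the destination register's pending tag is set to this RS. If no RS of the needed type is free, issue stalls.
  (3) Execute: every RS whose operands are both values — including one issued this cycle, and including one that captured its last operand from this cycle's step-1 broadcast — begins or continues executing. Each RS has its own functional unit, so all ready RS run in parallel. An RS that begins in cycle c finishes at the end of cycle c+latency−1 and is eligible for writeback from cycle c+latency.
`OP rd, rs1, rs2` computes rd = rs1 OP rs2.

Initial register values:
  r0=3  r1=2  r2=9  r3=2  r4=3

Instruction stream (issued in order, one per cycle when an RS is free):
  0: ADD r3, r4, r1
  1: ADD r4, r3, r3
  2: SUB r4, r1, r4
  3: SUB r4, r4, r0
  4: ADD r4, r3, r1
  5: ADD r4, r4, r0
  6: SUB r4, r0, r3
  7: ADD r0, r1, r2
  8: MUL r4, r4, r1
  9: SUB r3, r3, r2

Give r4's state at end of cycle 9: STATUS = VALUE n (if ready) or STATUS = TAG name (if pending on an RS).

c1: issue ADD r3<-Add1 | r0:3,r1:2,r2:9,r3:Add1,r4:3
c2: issue ADD r4<-Add2 | r0:3,r1:2,r2:9,r3:Add1,r4:Add2
c3: stall | r0:3,r1:2,r2:9,r3:Add1,r4:Add2
c4: CDB Add1=5; issue SUB r4<-Add1 | r0:3,r1:2,r2:9,r3:5,r4:Add1
c5: stall | r0:3,r1:2,r2:9,r3:5,r4:Add1
c6: stall | r0:3,r1:2,r2:9,r3:5,r4:Add1
c7: CDB Add2=10; issue SUB r4<-Add2 | r0:3,r1:2,r2:9,r3:5,r4:Add2
c8: stall | r0:3,r1:2,r2:9,r3:5,r4:Add2
c9: stall | r0:3,r1:2,r2:9,r3:5,r4:Add2

STATUS = TAG Add2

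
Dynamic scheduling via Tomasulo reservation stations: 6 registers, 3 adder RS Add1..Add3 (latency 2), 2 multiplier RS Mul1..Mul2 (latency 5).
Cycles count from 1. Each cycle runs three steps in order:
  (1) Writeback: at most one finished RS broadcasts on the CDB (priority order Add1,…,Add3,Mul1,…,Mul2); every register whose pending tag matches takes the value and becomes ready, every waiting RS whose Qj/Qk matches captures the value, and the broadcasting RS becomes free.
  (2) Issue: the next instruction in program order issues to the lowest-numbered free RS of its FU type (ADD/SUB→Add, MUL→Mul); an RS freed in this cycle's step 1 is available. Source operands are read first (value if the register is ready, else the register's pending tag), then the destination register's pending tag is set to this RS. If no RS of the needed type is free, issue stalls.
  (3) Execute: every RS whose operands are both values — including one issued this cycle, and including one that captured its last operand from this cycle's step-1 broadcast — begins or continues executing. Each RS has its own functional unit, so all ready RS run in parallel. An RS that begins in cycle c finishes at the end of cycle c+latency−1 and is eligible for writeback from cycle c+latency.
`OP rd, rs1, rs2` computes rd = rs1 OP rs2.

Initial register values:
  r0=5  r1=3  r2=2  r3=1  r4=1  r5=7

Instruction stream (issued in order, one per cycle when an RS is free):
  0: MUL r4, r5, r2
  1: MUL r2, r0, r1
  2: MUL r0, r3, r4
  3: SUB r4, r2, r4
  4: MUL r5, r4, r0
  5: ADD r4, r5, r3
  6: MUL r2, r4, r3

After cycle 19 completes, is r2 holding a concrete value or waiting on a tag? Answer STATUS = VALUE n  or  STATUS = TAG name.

c1: issue MUL r4<-Mul1 | r0:5,r1:3,r2:2,r3:1,r4:Mul1,r5:7
c2: issue MUL r2<-Mul2 | r0:5,r1:3,r2:Mul2,r3:1,r4:Mul1,r5:7
c3: stall | r0:5,r1:3,r2:Mul2,r3:1,r4:Mul1,r5:7
c4: stall | r0:5,r1:3,r2:Mul2,r3:1,r4:Mul1,r5:7
c5: stall | r0:5,r1:3,r2:Mul2,r3:1,r4:Mul1,r5:7
c6: CDB Mul1=14; issue MUL r0<-Mul1 | r0:Mul1,r1:3,r2:Mul2,r3:1,r4:14,r5:7
c7: CDB Mul2=15; issue SUB r4<-Add1 | r0:Mul1,r1:3,r2:15,r3:1,r4:Add1,r5:7
c8: issue MUL r5<-Mul2 | r0:Mul1,r1:3,r2:15,r3:1,r4:Add1,r5:Mul2
c9: CDB Add1=1; issue ADD r4<-Add1 | r0:Mul1,r1:3,r2:15,r3:1,r4:Add1,r5:Mul2
c10: stall | r0:Mul1,r1:3,r2:15,r3:1,r4:Add1,r5:Mul2
c11: CDB Mul1=14; issue MUL r2<-Mul1 | r0:14,r1:3,r2:Mul1,r3:1,r4:Add1,r5:Mul2
c12: - | r0:14,r1:3,r2:Mul1,r3:1,r4:Add1,r5:Mul2
c13: - | r0:14,r1:3,r2:Mul1,r3:1,r4:Add1,r5:Mul2
c14: - | r0:14,r1:3,r2:Mul1,r3:1,r4:Add1,r5:Mul2
c15: - | r0:14,r1:3,r2:Mul1,r3:1,r4:Add1,r5:Mul2
c16: CDB Mul2=14 | r0:14,r1:3,r2:Mul1,r3:1,r4:Add1,r5:14
c17: - | r0:14,r1:3,r2:Mul1,r3:1,r4:Add1,r5:14
c18: CDB Add1=15 | r0:14,r1:3,r2:Mul1,r3:1,r4:15,r5:14
c19: - | r0:14,r1:3,r2:Mul1,r3:1,r4:15,r5:14

STATUS = TAG Mul1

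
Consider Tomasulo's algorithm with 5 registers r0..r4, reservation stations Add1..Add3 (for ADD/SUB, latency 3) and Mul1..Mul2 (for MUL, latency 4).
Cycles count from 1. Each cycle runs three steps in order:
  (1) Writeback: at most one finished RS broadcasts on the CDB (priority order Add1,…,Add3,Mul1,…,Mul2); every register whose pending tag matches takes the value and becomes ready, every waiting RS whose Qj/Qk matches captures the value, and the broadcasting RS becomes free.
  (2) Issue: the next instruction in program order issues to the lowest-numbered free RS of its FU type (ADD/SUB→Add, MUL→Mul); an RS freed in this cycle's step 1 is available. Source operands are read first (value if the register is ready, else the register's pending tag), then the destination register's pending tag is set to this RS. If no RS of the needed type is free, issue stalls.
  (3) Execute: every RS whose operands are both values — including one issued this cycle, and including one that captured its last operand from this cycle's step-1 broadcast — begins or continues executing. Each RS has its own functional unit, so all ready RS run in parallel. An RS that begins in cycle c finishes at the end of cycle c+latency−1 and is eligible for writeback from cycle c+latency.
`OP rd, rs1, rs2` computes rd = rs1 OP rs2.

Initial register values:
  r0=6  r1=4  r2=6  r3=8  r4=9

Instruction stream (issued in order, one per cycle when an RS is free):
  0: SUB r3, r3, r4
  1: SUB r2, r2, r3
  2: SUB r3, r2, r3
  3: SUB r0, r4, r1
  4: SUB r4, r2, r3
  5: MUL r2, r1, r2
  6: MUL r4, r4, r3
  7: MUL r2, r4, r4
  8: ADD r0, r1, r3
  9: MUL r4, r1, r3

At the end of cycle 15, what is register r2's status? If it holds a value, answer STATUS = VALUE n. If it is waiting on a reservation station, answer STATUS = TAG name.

STATUS = TAG Mul1

cycle 1: issue SUB r3<-Add1 // r0:6,r1:4,r2:6,r3:Add1,r4:9
cycle 2: issue SUB r2<-Add2 // r0:6,r1:4,r2:Add2,r3:Add1,r4:9
cycle 3: issue SUB r3<-Add3 // r0:6,r1:4,r2:Add2,r3:Add3,r4:9
cycle 4: CDB Add1=-1; issue SUB r0<-Add1 // r0:Add1,r1:4,r2:Add2,r3:Add3,r4:9
cycle 5: stall // r0:Add1,r1:4,r2:Add2,r3:Add3,r4:9
cycle 6: stall // r0:Add1,r1:4,r2:Add2,r3:Add3,r4:9
cycle 7: CDB Add1=5; issue SUB r4<-Add1 // r0:5,r1:4,r2:Add2,r3:Add3,r4:Add1
cycle 8: CDB Add2=7; issue MUL r2<-Mul1 // r0:5,r1:4,r2:Mul1,r3:Add3,r4:Add1
cycle 9: issue MUL r4<-Mul2 // r0:5,r1:4,r2:Mul1,r3:Add3,r4:Mul2
cycle 10: stall // r0:5,r1:4,r2:Mul1,r3:Add3,r4:Mul2
cycle 11: CDB Add3=8; stall // r0:5,r1:4,r2:Mul1,r3:8,r4:Mul2
cycle 12: CDB Mul1=28; issue MUL r2<-Mul1 // r0:5,r1:4,r2:Mul1,r3:8,r4:Mul2
cycle 13: issue ADD r0<-Add2 // r0:Add2,r1:4,r2:Mul1,r3:8,r4:Mul2
cycle 14: CDB Add1=-1; stall // r0:Add2,r1:4,r2:Mul1,r3:8,r4:Mul2
cycle 15: stall // r0:Add2,r1:4,r2:Mul1,r3:8,r4:Mul2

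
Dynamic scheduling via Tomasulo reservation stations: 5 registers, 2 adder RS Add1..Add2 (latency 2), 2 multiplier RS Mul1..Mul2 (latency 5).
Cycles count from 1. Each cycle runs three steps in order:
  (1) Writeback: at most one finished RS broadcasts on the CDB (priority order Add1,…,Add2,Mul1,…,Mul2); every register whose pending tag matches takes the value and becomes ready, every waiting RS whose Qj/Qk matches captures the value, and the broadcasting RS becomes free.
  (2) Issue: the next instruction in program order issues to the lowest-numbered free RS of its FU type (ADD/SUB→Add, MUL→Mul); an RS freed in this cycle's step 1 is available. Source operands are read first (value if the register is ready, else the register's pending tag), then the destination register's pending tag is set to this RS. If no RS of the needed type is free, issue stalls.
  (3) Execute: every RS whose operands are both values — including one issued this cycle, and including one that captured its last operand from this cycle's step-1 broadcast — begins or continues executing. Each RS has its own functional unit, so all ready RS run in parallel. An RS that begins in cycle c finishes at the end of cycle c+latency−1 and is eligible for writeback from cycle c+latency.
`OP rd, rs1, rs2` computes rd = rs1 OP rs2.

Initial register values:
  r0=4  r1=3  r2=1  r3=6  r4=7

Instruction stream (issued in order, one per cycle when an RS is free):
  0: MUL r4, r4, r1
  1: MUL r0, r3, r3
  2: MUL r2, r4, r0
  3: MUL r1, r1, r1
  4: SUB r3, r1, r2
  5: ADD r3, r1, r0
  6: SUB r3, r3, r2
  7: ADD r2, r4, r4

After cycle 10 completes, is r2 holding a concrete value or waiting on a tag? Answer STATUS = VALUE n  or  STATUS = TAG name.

STATUS = TAG Mul1

c1: issue MUL r4<-Mul1 | r0:4,r1:3,r2:1,r3:6,r4:Mul1
c2: issue MUL r0<-Mul2 | r0:Mul2,r1:3,r2:1,r3:6,r4:Mul1
c3: stall | r0:Mul2,r1:3,r2:1,r3:6,r4:Mul1
c4: stall | r0:Mul2,r1:3,r2:1,r3:6,r4:Mul1
c5: stall | r0:Mul2,r1:3,r2:1,r3:6,r4:Mul1
c6: CDB Mul1=21; issue MUL r2<-Mul1 | r0:Mul2,r1:3,r2:Mul1,r3:6,r4:21
c7: CDB Mul2=36; issue MUL r1<-Mul2 | r0:36,r1:Mul2,r2:Mul1,r3:6,r4:21
c8: issue SUB r3<-Add1 | r0:36,r1:Mul2,r2:Mul1,r3:Add1,r4:21
c9: issue ADD r3<-Add2 | r0:36,r1:Mul2,r2:Mul1,r3:Add2,r4:21
c10: stall | r0:36,r1:Mul2,r2:Mul1,r3:Add2,r4:21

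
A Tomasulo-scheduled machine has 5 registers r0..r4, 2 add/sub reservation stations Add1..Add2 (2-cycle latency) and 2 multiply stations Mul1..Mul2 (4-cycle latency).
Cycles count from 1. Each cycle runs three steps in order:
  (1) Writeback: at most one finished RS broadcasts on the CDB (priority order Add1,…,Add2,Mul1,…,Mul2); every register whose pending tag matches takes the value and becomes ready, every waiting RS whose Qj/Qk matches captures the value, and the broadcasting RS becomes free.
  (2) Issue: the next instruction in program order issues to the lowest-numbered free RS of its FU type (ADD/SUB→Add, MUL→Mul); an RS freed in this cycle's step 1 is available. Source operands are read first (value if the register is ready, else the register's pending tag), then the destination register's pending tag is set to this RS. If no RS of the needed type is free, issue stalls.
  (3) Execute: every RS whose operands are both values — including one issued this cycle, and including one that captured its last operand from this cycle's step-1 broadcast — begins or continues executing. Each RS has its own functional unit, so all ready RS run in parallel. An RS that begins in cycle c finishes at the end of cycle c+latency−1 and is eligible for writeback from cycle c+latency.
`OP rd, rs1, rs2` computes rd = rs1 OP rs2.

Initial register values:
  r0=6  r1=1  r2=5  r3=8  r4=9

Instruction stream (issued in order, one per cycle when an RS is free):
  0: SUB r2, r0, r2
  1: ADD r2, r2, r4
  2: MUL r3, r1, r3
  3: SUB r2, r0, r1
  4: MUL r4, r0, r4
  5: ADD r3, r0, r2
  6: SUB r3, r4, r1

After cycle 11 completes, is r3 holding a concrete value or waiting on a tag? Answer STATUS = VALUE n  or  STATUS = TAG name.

STATUS = VALUE 53

c1: issue SUB r2<-Add1 | r0:6,r1:1,r2:Add1,r3:8,r4:9
c2: issue ADD r2<-Add2 | r0:6,r1:1,r2:Add2,r3:8,r4:9
c3: CDB Add1=1; issue MUL r3<-Mul1 | r0:6,r1:1,r2:Add2,r3:Mul1,r4:9
c4: issue SUB r2<-Add1 | r0:6,r1:1,r2:Add1,r3:Mul1,r4:9
c5: CDB Add2=10; issue MUL r4<-Mul2 | r0:6,r1:1,r2:Add1,r3:Mul1,r4:Mul2
c6: CDB Add1=5; issue ADD r3<-Add1 | r0:6,r1:1,r2:5,r3:Add1,r4:Mul2
c7: CDB Mul1=8; issue SUB r3<-Add2 | r0:6,r1:1,r2:5,r3:Add2,r4:Mul2
c8: CDB Add1=11 | r0:6,r1:1,r2:5,r3:Add2,r4:Mul2
c9: CDB Mul2=54 | r0:6,r1:1,r2:5,r3:Add2,r4:54
c10: - | r0:6,r1:1,r2:5,r3:Add2,r4:54
c11: CDB Add2=53 | r0:6,r1:1,r2:5,r3:53,r4:54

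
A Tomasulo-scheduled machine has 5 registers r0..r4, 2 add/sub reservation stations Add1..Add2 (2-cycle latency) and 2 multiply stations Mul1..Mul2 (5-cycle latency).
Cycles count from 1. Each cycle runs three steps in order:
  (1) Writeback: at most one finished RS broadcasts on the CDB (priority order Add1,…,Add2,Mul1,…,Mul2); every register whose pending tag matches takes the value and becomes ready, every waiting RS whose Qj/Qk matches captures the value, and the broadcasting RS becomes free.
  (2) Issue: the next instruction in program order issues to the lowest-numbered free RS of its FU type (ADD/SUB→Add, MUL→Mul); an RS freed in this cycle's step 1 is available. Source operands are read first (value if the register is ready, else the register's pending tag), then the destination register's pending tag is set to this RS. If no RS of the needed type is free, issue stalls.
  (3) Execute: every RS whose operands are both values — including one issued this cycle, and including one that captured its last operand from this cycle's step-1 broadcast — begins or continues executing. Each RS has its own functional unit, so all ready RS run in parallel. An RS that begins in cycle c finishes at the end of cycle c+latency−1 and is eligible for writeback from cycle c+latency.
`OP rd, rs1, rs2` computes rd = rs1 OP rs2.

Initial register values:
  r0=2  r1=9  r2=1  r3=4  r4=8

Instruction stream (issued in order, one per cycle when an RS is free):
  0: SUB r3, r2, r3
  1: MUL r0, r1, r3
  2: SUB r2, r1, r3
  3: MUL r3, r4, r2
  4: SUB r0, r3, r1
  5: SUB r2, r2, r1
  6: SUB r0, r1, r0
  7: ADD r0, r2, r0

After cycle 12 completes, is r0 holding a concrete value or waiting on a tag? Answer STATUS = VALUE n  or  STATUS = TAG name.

c1: issue SUB r3<-Add1 | r0:2,r1:9,r2:1,r3:Add1,r4:8
c2: issue MUL r0<-Mul1 | r0:Mul1,r1:9,r2:1,r3:Add1,r4:8
c3: CDB Add1=-3; issue SUB r2<-Add1 | r0:Mul1,r1:9,r2:Add1,r3:-3,r4:8
c4: issue MUL r3<-Mul2 | r0:Mul1,r1:9,r2:Add1,r3:Mul2,r4:8
c5: CDB Add1=12; issue SUB r0<-Add1 | r0:Add1,r1:9,r2:12,r3:Mul2,r4:8
c6: issue SUB r2<-Add2 | r0:Add1,r1:9,r2:Add2,r3:Mul2,r4:8
c7: stall | r0:Add1,r1:9,r2:Add2,r3:Mul2,r4:8
c8: CDB Add2=3; issue SUB r0<-Add2 | r0:Add2,r1:9,r2:3,r3:Mul2,r4:8
c9: CDB Mul1=-27; stall | r0:Add2,r1:9,r2:3,r3:Mul2,r4:8
c10: CDB Mul2=96; stall | r0:Add2,r1:9,r2:3,r3:96,r4:8
c11: stall | r0:Add2,r1:9,r2:3,r3:96,r4:8
c12: CDB Add1=87; issue ADD r0<-Add1 | r0:Add1,r1:9,r2:3,r3:96,r4:8

STATUS = TAG Add1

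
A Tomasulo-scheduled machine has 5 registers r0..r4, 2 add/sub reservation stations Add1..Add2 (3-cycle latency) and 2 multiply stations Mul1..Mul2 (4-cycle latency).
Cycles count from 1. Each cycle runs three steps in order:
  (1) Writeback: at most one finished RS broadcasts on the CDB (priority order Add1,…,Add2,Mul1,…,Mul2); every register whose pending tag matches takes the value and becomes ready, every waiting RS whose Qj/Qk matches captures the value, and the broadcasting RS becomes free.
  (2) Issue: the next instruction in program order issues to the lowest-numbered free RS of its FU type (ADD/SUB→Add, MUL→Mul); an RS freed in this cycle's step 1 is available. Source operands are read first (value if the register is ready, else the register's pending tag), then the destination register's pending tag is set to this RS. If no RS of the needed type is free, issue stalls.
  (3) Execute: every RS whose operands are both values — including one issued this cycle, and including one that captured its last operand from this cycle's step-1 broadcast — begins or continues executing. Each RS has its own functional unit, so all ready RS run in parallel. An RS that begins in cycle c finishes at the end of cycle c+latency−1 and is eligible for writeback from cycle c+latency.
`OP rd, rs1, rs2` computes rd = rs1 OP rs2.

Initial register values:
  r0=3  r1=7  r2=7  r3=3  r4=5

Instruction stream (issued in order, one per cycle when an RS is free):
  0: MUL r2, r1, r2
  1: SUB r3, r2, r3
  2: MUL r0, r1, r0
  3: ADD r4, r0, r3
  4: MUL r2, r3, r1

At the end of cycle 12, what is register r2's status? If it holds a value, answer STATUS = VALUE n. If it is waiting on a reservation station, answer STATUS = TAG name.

c1: issue MUL r2<-Mul1 | r0:3,r1:7,r2:Mul1,r3:3,r4:5
c2: issue SUB r3<-Add1 | r0:3,r1:7,r2:Mul1,r3:Add1,r4:5
c3: issue MUL r0<-Mul2 | r0:Mul2,r1:7,r2:Mul1,r3:Add1,r4:5
c4: issue ADD r4<-Add2 | r0:Mul2,r1:7,r2:Mul1,r3:Add1,r4:Add2
c5: CDB Mul1=49; issue MUL r2<-Mul1 | r0:Mul2,r1:7,r2:Mul1,r3:Add1,r4:Add2
c6: - | r0:Mul2,r1:7,r2:Mul1,r3:Add1,r4:Add2
c7: CDB Mul2=21 | r0:21,r1:7,r2:Mul1,r3:Add1,r4:Add2
c8: CDB Add1=46 | r0:21,r1:7,r2:Mul1,r3:46,r4:Add2
c9: - | r0:21,r1:7,r2:Mul1,r3:46,r4:Add2
c10: - | r0:21,r1:7,r2:Mul1,r3:46,r4:Add2
c11: CDB Add2=67 | r0:21,r1:7,r2:Mul1,r3:46,r4:67
c12: CDB Mul1=322 | r0:21,r1:7,r2:322,r3:46,r4:67

STATUS = VALUE 322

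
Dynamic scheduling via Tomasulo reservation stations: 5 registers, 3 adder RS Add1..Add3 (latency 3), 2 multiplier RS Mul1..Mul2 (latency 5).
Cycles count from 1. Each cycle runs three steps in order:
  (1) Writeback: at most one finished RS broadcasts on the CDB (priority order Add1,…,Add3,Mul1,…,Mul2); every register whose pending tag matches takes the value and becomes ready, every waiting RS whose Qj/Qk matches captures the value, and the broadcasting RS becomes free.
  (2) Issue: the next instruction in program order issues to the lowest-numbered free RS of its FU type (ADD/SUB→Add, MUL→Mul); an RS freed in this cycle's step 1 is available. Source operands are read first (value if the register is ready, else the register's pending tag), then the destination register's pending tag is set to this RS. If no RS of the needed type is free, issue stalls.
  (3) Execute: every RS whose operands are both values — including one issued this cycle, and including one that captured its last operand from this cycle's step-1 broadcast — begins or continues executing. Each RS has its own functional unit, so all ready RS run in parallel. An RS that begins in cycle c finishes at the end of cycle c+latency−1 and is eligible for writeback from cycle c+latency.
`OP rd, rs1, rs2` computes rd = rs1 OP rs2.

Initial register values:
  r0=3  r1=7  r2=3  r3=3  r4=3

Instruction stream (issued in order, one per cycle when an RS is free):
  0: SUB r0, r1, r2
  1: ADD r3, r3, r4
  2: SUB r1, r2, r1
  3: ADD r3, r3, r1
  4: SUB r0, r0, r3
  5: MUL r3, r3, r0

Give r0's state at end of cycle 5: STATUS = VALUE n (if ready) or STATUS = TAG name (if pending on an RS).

c1: issue SUB r0<-Add1 | r0:Add1,r1:7,r2:3,r3:3,r4:3
c2: issue ADD r3<-Add2 | r0:Add1,r1:7,r2:3,r3:Add2,r4:3
c3: issue SUB r1<-Add3 | r0:Add1,r1:Add3,r2:3,r3:Add2,r4:3
c4: CDB Add1=4; issue ADD r3<-Add1 | r0:4,r1:Add3,r2:3,r3:Add1,r4:3
c5: CDB Add2=6; issue SUB r0<-Add2 | r0:Add2,r1:Add3,r2:3,r3:Add1,r4:3

STATUS = TAG Add2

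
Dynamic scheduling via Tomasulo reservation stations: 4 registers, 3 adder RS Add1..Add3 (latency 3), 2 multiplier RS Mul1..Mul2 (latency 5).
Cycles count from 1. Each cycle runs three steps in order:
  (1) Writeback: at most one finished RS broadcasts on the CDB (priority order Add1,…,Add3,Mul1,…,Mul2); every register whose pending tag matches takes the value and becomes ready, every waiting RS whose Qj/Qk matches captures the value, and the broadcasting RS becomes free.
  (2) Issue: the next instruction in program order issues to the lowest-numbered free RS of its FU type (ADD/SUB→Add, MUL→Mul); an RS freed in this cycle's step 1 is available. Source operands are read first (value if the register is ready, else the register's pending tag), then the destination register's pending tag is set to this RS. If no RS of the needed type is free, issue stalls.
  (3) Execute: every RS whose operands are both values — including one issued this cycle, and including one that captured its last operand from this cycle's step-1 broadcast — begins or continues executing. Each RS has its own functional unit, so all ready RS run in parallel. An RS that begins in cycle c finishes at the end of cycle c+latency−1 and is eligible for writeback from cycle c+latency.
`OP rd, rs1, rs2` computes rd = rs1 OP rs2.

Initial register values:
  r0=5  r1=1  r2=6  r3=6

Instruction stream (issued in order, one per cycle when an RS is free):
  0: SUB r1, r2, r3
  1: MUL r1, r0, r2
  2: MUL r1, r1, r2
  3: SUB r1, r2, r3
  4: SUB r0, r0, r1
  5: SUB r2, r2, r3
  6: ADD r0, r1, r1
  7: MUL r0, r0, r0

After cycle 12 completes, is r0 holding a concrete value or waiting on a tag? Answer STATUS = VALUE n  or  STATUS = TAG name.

c1: issue SUB r1<-Add1 | r0:5,r1:Add1,r2:6,r3:6
c2: issue MUL r1<-Mul1 | r0:5,r1:Mul1,r2:6,r3:6
c3: issue MUL r1<-Mul2 | r0:5,r1:Mul2,r2:6,r3:6
c4: CDB Add1=0; issue SUB r1<-Add1 | r0:5,r1:Add1,r2:6,r3:6
c5: issue SUB r0<-Add2 | r0:Add2,r1:Add1,r2:6,r3:6
c6: issue SUB r2<-Add3 | r0:Add2,r1:Add1,r2:Add3,r3:6
c7: CDB Add1=0; issue ADD r0<-Add1 | r0:Add1,r1:0,r2:Add3,r3:6
c8: CDB Mul1=30; issue MUL r0<-Mul1 | r0:Mul1,r1:0,r2:Add3,r3:6
c9: CDB Add3=0 | r0:Mul1,r1:0,r2:0,r3:6
c10: CDB Add1=0 | r0:Mul1,r1:0,r2:0,r3:6
c11: CDB Add2=5 | r0:Mul1,r1:0,r2:0,r3:6
c12: - | r0:Mul1,r1:0,r2:0,r3:6

STATUS = TAG Mul1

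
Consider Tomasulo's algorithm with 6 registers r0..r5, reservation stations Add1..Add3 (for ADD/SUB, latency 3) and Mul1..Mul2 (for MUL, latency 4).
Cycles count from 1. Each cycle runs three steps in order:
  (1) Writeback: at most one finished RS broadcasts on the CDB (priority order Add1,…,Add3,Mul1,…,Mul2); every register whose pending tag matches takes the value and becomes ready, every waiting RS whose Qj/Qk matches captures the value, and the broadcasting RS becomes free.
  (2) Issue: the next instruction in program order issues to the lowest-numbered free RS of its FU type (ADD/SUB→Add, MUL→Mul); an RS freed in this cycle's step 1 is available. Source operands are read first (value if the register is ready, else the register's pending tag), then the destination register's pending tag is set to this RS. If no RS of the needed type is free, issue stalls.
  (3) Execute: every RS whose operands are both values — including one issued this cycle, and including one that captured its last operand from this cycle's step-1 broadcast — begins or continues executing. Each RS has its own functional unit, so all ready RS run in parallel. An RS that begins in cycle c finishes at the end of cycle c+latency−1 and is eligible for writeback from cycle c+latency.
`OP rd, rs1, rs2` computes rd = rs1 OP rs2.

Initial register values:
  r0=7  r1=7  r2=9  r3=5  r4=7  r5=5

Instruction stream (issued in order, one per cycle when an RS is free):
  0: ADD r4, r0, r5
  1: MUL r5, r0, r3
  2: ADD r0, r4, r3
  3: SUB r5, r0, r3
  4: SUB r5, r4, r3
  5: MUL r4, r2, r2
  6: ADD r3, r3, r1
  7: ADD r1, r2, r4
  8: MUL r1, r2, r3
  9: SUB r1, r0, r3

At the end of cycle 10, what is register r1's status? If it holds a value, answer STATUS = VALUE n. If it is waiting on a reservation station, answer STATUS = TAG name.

  c1: issue ADD r4<-Add1  regs: r0:7,r1:7,r2:9,r3:5,r4:Add1,r5:5
  c2: issue MUL r5<-Mul1  regs: r0:7,r1:7,r2:9,r3:5,r4:Add1,r5:Mul1
  c3: issue ADD r0<-Add2  regs: r0:Add2,r1:7,r2:9,r3:5,r4:Add1,r5:Mul1
  c4: CDB Add1=12; issue SUB r5<-Add1  regs: r0:Add2,r1:7,r2:9,r3:5,r4:12,r5:Add1
  c5: issue SUB r5<-Add3  regs: r0:Add2,r1:7,r2:9,r3:5,r4:12,r5:Add3
  c6: CDB Mul1=35; issue MUL r4<-Mul1  regs: r0:Add2,r1:7,r2:9,r3:5,r4:Mul1,r5:Add3
  c7: CDB Add2=17; issue ADD r3<-Add2  regs: r0:17,r1:7,r2:9,r3:Add2,r4:Mul1,r5:Add3
  c8: CDB Add3=7; issue ADD r1<-Add3  regs: r0:17,r1:Add3,r2:9,r3:Add2,r4:Mul1,r5:7
  c9: issue MUL r1<-Mul2  regs: r0:17,r1:Mul2,r2:9,r3:Add2,r4:Mul1,r5:7
  c10: CDB Add1=12; issue SUB r1<-Add1  regs: r0:17,r1:Add1,r2:9,r3:Add2,r4:Mul1,r5:7

STATUS = TAG Add1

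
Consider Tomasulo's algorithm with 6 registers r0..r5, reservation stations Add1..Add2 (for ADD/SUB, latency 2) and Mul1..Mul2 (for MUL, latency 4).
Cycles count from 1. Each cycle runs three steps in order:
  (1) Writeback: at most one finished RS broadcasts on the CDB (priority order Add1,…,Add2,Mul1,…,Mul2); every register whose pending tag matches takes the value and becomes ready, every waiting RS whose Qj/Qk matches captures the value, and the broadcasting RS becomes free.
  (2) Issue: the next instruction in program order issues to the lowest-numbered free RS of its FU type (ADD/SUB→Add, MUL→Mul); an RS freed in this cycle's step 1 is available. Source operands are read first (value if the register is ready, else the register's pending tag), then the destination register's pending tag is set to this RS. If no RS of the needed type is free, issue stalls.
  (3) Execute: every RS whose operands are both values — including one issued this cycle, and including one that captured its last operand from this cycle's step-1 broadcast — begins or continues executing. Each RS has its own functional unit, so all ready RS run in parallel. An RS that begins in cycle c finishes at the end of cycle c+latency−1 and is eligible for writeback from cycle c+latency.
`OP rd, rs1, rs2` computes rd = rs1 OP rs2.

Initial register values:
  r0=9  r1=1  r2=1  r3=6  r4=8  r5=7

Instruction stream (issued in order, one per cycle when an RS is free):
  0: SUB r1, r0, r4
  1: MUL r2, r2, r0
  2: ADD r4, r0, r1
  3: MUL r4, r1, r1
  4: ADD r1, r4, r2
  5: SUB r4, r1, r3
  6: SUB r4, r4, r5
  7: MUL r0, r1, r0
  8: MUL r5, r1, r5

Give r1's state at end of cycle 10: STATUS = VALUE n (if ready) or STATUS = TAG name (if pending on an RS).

STATUS = VALUE 10

  c1: issue SUB r1<-Add1  regs: r0:9,r1:Add1,r2:1,r3:6,r4:8,r5:7
  c2: issue MUL r2<-Mul1  regs: r0:9,r1:Add1,r2:Mul1,r3:6,r4:8,r5:7
  c3: CDB Add1=1; issue ADD r4<-Add1  regs: r0:9,r1:1,r2:Mul1,r3:6,r4:Add1,r5:7
  c4: issue MUL r4<-Mul2  regs: r0:9,r1:1,r2:Mul1,r3:6,r4:Mul2,r5:7
  c5: CDB Add1=10; issue ADD r1<-Add1  regs: r0:9,r1:Add1,r2:Mul1,r3:6,r4:Mul2,r5:7
  c6: CDB Mul1=9; issue SUB r4<-Add2  regs: r0:9,r1:Add1,r2:9,r3:6,r4:Add2,r5:7
  c7: stall  regs: r0:9,r1:Add1,r2:9,r3:6,r4:Add2,r5:7
  c8: CDB Mul2=1; stall  regs: r0:9,r1:Add1,r2:9,r3:6,r4:Add2,r5:7
  c9: stall  regs: r0:9,r1:Add1,r2:9,r3:6,r4:Add2,r5:7
  c10: CDB Add1=10; issue SUB r4<-Add1  regs: r0:9,r1:10,r2:9,r3:6,r4:Add1,r5:7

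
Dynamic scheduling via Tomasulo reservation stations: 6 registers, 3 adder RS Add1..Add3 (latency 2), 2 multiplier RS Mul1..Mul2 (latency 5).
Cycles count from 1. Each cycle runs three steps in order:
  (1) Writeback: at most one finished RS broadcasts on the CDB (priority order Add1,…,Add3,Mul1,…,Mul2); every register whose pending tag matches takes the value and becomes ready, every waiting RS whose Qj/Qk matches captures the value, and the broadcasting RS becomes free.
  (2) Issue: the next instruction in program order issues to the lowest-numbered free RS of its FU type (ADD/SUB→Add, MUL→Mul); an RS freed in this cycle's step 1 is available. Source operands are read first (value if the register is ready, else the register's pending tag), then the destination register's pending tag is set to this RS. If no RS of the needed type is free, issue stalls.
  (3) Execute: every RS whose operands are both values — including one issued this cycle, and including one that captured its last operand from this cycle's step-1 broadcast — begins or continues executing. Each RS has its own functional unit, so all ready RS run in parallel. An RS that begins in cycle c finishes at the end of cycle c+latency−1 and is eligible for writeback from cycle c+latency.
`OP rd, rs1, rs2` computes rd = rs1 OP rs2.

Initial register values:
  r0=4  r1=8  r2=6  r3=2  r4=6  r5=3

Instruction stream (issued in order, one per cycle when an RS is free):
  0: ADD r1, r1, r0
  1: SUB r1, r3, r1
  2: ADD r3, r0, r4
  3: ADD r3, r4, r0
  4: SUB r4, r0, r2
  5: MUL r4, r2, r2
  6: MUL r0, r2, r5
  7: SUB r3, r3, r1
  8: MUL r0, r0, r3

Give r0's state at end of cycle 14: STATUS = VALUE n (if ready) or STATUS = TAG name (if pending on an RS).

STATUS = TAG Mul1

c1: issue ADD r1<-Add1 | r0:4,r1:Add1,r2:6,r3:2,r4:6,r5:3
c2: issue SUB r1<-Add2 | r0:4,r1:Add2,r2:6,r3:2,r4:6,r5:3
c3: CDB Add1=12; issue ADD r3<-Add1 | r0:4,r1:Add2,r2:6,r3:Add1,r4:6,r5:3
c4: issue ADD r3<-Add3 | r0:4,r1:Add2,r2:6,r3:Add3,r4:6,r5:3
c5: CDB Add1=10; issue SUB r4<-Add1 | r0:4,r1:Add2,r2:6,r3:Add3,r4:Add1,r5:3
c6: CDB Add2=-10; issue MUL r4<-Mul1 | r0:4,r1:-10,r2:6,r3:Add3,r4:Mul1,r5:3
c7: CDB Add1=-2; issue MUL r0<-Mul2 | r0:Mul2,r1:-10,r2:6,r3:Add3,r4:Mul1,r5:3
c8: CDB Add3=10; issue SUB r3<-Add1 | r0:Mul2,r1:-10,r2:6,r3:Add1,r4:Mul1,r5:3
c9: stall | r0:Mul2,r1:-10,r2:6,r3:Add1,r4:Mul1,r5:3
c10: CDB Add1=20; stall | r0:Mul2,r1:-10,r2:6,r3:20,r4:Mul1,r5:3
c11: CDB Mul1=36; issue MUL r0<-Mul1 | r0:Mul1,r1:-10,r2:6,r3:20,r4:36,r5:3
c12: CDB Mul2=18 | r0:Mul1,r1:-10,r2:6,r3:20,r4:36,r5:3
c13: - | r0:Mul1,r1:-10,r2:6,r3:20,r4:36,r5:3
c14: - | r0:Mul1,r1:-10,r2:6,r3:20,r4:36,r5:3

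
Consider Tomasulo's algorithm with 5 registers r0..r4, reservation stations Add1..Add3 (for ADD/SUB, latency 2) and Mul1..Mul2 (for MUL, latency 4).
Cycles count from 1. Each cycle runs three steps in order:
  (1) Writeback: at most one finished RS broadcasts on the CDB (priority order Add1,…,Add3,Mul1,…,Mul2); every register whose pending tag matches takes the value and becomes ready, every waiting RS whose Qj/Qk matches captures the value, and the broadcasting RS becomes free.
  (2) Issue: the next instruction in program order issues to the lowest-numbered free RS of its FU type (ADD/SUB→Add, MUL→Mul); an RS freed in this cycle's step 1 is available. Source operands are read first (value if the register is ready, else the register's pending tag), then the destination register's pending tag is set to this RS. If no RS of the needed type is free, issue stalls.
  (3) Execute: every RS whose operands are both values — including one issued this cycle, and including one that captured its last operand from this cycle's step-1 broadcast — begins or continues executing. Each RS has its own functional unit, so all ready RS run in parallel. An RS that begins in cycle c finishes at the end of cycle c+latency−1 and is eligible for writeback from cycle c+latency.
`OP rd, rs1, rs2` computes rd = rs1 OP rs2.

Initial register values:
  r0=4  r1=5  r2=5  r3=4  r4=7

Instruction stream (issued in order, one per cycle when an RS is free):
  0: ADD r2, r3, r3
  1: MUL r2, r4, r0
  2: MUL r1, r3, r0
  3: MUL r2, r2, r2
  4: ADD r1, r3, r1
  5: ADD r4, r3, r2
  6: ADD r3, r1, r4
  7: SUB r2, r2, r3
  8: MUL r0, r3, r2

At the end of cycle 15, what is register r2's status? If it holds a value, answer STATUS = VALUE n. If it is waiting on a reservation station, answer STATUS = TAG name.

STATUS = TAG Add3

  c1: issue ADD r2<-Add1  regs: r0:4,r1:5,r2:Add1,r3:4,r4:7
  c2: issue MUL r2<-Mul1  regs: r0:4,r1:5,r2:Mul1,r3:4,r4:7
  c3: CDB Add1=8; issue MUL r1<-Mul2  regs: r0:4,r1:Mul2,r2:Mul1,r3:4,r4:7
  c4: stall  regs: r0:4,r1:Mul2,r2:Mul1,r3:4,r4:7
  c5: stall  regs: r0:4,r1:Mul2,r2:Mul1,r3:4,r4:7
  c6: CDB Mul1=28; issue MUL r2<-Mul1  regs: r0:4,r1:Mul2,r2:Mul1,r3:4,r4:7
  c7: CDB Mul2=16; issue ADD r1<-Add1  regs: r0:4,r1:Add1,r2:Mul1,r3:4,r4:7
  c8: issue ADD r4<-Add2  regs: r0:4,r1:Add1,r2:Mul1,r3:4,r4:Add2
  c9: CDB Add1=20; issue ADD r3<-Add1  regs: r0:4,r1:20,r2:Mul1,r3:Add1,r4:Add2
  c10: CDB Mul1=784; issue SUB r2<-Add3  regs: r0:4,r1:20,r2:Add3,r3:Add1,r4:Add2
  c11: issue MUL r0<-Mul1  regs: r0:Mul1,r1:20,r2:Add3,r3:Add1,r4:Add2
  c12: CDB Add2=788  regs: r0:Mul1,r1:20,r2:Add3,r3:Add1,r4:788
  c13: -  regs: r0:Mul1,r1:20,r2:Add3,r3:Add1,r4:788
  c14: CDB Add1=808  regs: r0:Mul1,r1:20,r2:Add3,r3:808,r4:788
  c15: -  regs: r0:Mul1,r1:20,r2:Add3,r3:808,r4:788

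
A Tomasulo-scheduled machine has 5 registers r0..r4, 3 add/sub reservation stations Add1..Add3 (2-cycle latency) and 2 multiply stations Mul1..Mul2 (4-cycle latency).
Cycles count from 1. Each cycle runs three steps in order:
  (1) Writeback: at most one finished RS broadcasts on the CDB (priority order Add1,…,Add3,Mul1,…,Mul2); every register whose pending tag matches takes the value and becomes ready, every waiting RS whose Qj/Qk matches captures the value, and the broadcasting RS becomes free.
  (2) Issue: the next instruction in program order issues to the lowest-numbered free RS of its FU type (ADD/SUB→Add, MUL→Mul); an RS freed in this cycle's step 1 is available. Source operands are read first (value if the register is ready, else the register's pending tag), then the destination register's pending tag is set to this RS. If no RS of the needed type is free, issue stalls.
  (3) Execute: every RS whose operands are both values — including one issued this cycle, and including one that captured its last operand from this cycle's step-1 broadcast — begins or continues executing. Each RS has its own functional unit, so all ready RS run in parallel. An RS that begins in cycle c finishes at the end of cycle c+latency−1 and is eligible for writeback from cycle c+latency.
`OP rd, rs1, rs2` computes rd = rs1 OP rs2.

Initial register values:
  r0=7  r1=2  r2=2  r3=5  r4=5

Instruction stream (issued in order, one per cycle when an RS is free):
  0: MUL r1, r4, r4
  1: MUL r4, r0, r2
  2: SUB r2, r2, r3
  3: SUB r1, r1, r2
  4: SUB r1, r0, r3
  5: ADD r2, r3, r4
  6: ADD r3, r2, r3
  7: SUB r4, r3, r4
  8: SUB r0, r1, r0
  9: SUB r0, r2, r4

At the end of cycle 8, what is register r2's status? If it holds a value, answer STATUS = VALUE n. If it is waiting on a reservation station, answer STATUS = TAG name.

c1: issue MUL r1<-Mul1 | r0:7,r1:Mul1,r2:2,r3:5,r4:5
c2: issue MUL r4<-Mul2 | r0:7,r1:Mul1,r2:2,r3:5,r4:Mul2
c3: issue SUB r2<-Add1 | r0:7,r1:Mul1,r2:Add1,r3:5,r4:Mul2
c4: issue SUB r1<-Add2 | r0:7,r1:Add2,r2:Add1,r3:5,r4:Mul2
c5: CDB Add1=-3; issue SUB r1<-Add1 | r0:7,r1:Add1,r2:-3,r3:5,r4:Mul2
c6: CDB Mul1=25; issue ADD r2<-Add3 | r0:7,r1:Add1,r2:Add3,r3:5,r4:Mul2
c7: CDB Add1=2; issue ADD r3<-Add1 | r0:7,r1:2,r2:Add3,r3:Add1,r4:Mul2
c8: CDB Add2=28; issue SUB r4<-Add2 | r0:7,r1:2,r2:Add3,r3:Add1,r4:Add2

STATUS = TAG Add3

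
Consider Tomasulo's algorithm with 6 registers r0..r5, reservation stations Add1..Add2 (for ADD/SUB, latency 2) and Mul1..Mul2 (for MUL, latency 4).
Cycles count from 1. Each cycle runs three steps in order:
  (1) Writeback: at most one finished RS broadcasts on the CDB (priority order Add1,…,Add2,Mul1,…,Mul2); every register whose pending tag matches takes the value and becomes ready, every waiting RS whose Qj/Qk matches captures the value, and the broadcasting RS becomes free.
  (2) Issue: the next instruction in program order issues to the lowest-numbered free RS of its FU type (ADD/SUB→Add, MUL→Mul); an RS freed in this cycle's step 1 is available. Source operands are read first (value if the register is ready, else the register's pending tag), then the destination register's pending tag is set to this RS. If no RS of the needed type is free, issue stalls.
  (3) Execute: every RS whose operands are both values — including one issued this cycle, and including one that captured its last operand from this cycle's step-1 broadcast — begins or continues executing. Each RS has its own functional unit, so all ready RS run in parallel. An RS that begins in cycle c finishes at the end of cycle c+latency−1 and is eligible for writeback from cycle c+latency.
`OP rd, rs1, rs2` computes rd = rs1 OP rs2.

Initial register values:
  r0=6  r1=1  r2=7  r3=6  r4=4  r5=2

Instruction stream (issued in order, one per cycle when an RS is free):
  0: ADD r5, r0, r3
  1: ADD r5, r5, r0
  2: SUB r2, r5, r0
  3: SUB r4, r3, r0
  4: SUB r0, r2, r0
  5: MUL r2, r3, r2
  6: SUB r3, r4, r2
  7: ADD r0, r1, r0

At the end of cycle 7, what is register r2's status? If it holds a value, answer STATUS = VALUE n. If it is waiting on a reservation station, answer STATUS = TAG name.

STATUS = VALUE 12

  c1: issue ADD r5<-Add1  regs: r0:6,r1:1,r2:7,r3:6,r4:4,r5:Add1
  c2: issue ADD r5<-Add2  regs: r0:6,r1:1,r2:7,r3:6,r4:4,r5:Add2
  c3: CDB Add1=12; issue SUB r2<-Add1  regs: r0:6,r1:1,r2:Add1,r3:6,r4:4,r5:Add2
  c4: stall  regs: r0:6,r1:1,r2:Add1,r3:6,r4:4,r5:Add2
  c5: CDB Add2=18; issue SUB r4<-Add2  regs: r0:6,r1:1,r2:Add1,r3:6,r4:Add2,r5:18
  c6: stall  regs: r0:6,r1:1,r2:Add1,r3:6,r4:Add2,r5:18
  c7: CDB Add1=12; issue SUB r0<-Add1  regs: r0:Add1,r1:1,r2:12,r3:6,r4:Add2,r5:18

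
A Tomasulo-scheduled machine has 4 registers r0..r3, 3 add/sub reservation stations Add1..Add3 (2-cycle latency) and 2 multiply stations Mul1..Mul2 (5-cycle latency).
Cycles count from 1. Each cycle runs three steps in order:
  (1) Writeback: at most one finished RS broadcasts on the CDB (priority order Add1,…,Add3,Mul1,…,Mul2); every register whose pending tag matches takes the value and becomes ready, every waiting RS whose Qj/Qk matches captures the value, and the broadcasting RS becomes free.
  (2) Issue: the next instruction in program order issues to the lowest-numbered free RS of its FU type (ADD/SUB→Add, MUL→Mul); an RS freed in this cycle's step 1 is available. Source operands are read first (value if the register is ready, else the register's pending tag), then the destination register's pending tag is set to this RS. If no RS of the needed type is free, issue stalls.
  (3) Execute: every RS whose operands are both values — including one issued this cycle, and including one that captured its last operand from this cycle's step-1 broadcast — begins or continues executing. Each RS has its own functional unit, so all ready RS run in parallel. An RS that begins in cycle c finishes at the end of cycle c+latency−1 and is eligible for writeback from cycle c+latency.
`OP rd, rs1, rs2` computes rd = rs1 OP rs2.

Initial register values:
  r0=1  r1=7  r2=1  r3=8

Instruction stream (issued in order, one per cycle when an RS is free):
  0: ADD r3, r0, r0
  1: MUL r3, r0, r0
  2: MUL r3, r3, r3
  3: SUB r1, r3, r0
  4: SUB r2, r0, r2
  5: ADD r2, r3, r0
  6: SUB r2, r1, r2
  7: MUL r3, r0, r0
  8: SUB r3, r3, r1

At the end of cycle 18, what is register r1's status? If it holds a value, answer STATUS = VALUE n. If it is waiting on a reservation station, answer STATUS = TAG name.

STATUS = VALUE 0

c1: issue ADD r3<-Add1 | r0:1,r1:7,r2:1,r3:Add1
c2: issue MUL r3<-Mul1 | r0:1,r1:7,r2:1,r3:Mul1
c3: CDB Add1=2; issue MUL r3<-Mul2 | r0:1,r1:7,r2:1,r3:Mul2
c4: issue SUB r1<-Add1 | r0:1,r1:Add1,r2:1,r3:Mul2
c5: issue SUB r2<-Add2 | r0:1,r1:Add1,r2:Add2,r3:Mul2
c6: issue ADD r2<-Add3 | r0:1,r1:Add1,r2:Add3,r3:Mul2
c7: CDB Add2=0; issue SUB r2<-Add2 | r0:1,r1:Add1,r2:Add2,r3:Mul2
c8: CDB Mul1=1; issue MUL r3<-Mul1 | r0:1,r1:Add1,r2:Add2,r3:Mul1
c9: stall | r0:1,r1:Add1,r2:Add2,r3:Mul1
c10: stall | r0:1,r1:Add1,r2:Add2,r3:Mul1
c11: stall | r0:1,r1:Add1,r2:Add2,r3:Mul1
c12: stall | r0:1,r1:Add1,r2:Add2,r3:Mul1
c13: CDB Mul1=1; stall | r0:1,r1:Add1,r2:Add2,r3:1
c14: CDB Mul2=1; stall | r0:1,r1:Add1,r2:Add2,r3:1
c15: stall | r0:1,r1:Add1,r2:Add2,r3:1
c16: CDB Add1=0; issue SUB r3<-Add1 | r0:1,r1:0,r2:Add2,r3:Add1
c17: CDB Add3=2 | r0:1,r1:0,r2:Add2,r3:Add1
c18: CDB Add1=1 | r0:1,r1:0,r2:Add2,r3:1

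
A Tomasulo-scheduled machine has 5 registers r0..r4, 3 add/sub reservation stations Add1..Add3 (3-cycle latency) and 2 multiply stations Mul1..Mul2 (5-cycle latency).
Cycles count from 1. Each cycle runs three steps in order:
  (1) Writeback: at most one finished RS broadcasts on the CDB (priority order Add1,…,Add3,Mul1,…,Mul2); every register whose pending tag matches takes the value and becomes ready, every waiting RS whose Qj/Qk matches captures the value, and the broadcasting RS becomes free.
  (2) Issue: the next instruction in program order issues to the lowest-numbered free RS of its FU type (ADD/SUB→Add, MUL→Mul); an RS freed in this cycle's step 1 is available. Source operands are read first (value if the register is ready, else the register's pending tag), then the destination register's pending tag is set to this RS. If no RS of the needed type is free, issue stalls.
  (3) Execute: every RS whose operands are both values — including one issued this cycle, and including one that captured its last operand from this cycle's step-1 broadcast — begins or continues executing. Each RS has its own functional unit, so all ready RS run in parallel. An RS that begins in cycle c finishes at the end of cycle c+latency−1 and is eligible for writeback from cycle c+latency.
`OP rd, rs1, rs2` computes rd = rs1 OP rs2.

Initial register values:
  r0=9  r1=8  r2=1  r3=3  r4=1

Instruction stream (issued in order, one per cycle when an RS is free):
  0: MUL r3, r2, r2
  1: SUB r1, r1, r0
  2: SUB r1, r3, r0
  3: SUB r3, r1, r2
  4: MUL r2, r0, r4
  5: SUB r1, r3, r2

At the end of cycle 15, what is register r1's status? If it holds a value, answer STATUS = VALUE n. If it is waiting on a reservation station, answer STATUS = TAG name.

c1: issue MUL r3<-Mul1 | r0:9,r1:8,r2:1,r3:Mul1,r4:1
c2: issue SUB r1<-Add1 | r0:9,r1:Add1,r2:1,r3:Mul1,r4:1
c3: issue SUB r1<-Add2 | r0:9,r1:Add2,r2:1,r3:Mul1,r4:1
c4: issue SUB r3<-Add3 | r0:9,r1:Add2,r2:1,r3:Add3,r4:1
c5: CDB Add1=-1; issue MUL r2<-Mul2 | r0:9,r1:Add2,r2:Mul2,r3:Add3,r4:1
c6: CDB Mul1=1; issue SUB r1<-Add1 | r0:9,r1:Add1,r2:Mul2,r3:Add3,r4:1
c7: - | r0:9,r1:Add1,r2:Mul2,r3:Add3,r4:1
c8: - | r0:9,r1:Add1,r2:Mul2,r3:Add3,r4:1
c9: CDB Add2=-8 | r0:9,r1:Add1,r2:Mul2,r3:Add3,r4:1
c10: CDB Mul2=9 | r0:9,r1:Add1,r2:9,r3:Add3,r4:1
c11: - | r0:9,r1:Add1,r2:9,r3:Add3,r4:1
c12: CDB Add3=-9 | r0:9,r1:Add1,r2:9,r3:-9,r4:1
c13: - | r0:9,r1:Add1,r2:9,r3:-9,r4:1
c14: - | r0:9,r1:Add1,r2:9,r3:-9,r4:1
c15: CDB Add1=-18 | r0:9,r1:-18,r2:9,r3:-9,r4:1

STATUS = VALUE -18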